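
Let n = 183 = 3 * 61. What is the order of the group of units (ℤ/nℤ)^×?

φ(3) = 3 − 1 = 2.
φ(61) = 61 − 1 = 60.
Multiply: 2 · 60 = 120.

120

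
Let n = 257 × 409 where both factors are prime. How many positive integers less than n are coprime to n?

For distinct primes, φ(pq) = (p−1)(q−1) = 256 × 408 = 104448.

104448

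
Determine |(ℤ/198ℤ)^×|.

Prime factorization: 198 = 2 · 3^2 · 11.
φ(2) = 2 − 1 = 1.
φ(3^2) = 3^2 − 3^1 = 9 − 3 = 6.
φ(11) = 11 − 1 = 10.
Multiply: 1 · 6 · 10 = 60.

60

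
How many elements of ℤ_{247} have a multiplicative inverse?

216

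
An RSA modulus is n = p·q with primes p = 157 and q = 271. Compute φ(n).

42120

For distinct primes, φ(pq) = (p−1)(q−1) = 156 × 270 = 42120.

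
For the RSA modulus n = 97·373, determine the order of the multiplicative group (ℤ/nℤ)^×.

35712

φ(36181) = 36181 · (1 − 1/97) · (1 − 1/373)
       = 36181 · 35712/36181 = 35712.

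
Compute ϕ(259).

216

Factor 259: 259 = 7 · 37.
φ(259) = 259 · (1 − 1/7) · (1 − 1/37)
       = 259 · 216/259 = 216.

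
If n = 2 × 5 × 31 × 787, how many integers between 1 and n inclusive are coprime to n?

94320

φ(243970) = 243970 · (1 − 1/2) · (1 − 1/5) · (1 − 1/31) · (1 − 1/787)
       = 243970 · 94320/243970 = 94320.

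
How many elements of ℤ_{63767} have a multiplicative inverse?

63767 = 11^2 · 17 · 31.
φ(63767) = 63767 · (1 − 1/11) · (1 − 1/17) · (1 − 1/31)
       = 63767 · 4800/5797 = 52800.

52800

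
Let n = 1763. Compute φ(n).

First factor: 1763 = 41 · 43.
φ(41) = 41 − 1 = 40.
φ(43) = 43 − 1 = 42.
Since φ is multiplicative, φ(1763) = 40 · 42 = 1680.

1680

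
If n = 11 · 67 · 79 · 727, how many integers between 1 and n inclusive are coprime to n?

37374480

φ(11) = 11 − 1 = 10.
φ(67) = 67 − 1 = 66.
φ(79) = 79 − 1 = 78.
φ(727) = 727 − 1 = 726.
φ(42328121) = 10 × 66 × 78 × 726 = 37374480.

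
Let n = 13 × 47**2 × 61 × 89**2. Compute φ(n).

12191604480

φ(13875508777) = 13875508777 · (1 − 1/13) · (1 − 1/47) · (1 − 1/61) · (1 − 1/89)
       = 13875508777 · 2914560/3317119 = 12191604480.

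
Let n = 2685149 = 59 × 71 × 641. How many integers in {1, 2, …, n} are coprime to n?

φ(2685149) = 2685149 · (1 − 1/59) · (1 − 1/71) · (1 − 1/641)
       = 2685149 · 2598400/2685149 = 2598400.

2598400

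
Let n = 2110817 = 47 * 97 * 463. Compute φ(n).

2040192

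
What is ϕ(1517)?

1440

Prime factorization: 1517 = 37 · 41.
φ(1517) = 1517 · (1 − 1/37) · (1 − 1/41)
       = 1517 · 1440/1517 = 1440.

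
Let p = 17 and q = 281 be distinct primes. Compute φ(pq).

φ(pq) = (p−1)(q−1) = 16 · 280 = 4480.

4480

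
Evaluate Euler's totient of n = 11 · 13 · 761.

φ(108823) = 108823 · (1 − 1/11) · (1 − 1/13) · (1 − 1/761)
       = 108823 · 91200/108823 = 91200.

91200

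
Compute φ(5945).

4480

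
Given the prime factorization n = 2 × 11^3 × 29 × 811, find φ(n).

φ(62607578) = 62607578 · (1 − 1/2) · (1 − 1/11) · (1 − 1/29) · (1 − 1/811)
       = 62607578 · 226800/517418 = 27442800.

27442800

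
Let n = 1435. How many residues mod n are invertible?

First factor: 1435 = 5 · 7 · 41.
φ(5) = 5 − 1 = 4.
φ(7) = 7 − 1 = 6.
φ(41) = 41 − 1 = 40.
Since φ is multiplicative, φ(1435) = 4 · 6 · 40 = 960.

960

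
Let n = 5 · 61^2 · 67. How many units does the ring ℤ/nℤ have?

966240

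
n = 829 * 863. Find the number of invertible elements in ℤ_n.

φ(715427) = 715427 · (1 − 1/829) · (1 − 1/863)
       = 715427 · 713736/715427 = 713736.

713736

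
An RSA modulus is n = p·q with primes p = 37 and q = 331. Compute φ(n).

φ(pq) = (p−1)(q−1) = 36 · 330 = 11880.

11880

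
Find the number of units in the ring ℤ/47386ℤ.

Prime factorization: 47386 = 2 · 19 · 29 · 43.
φ(2) = 2 − 1 = 1.
φ(19) = 19 − 1 = 18.
φ(29) = 29 − 1 = 28.
φ(43) = 43 − 1 = 42.
φ(47386) = 1 × 18 × 28 × 42 = 21168.

21168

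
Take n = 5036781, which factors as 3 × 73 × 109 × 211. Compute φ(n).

3265920

φ(3) = 3 − 1 = 2.
φ(73) = 73 − 1 = 72.
φ(109) = 109 − 1 = 108.
φ(211) = 211 − 1 = 210.
Since φ is multiplicative, φ(5036781) = 2 · 72 · 108 · 210 = 3265920.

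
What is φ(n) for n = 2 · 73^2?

φ(2) = 2 − 1 = 1.
φ(73^2) = 73^2 − 73^1 = 5329 − 73 = 5256.
Since φ is multiplicative, φ(10658) = 1 · 5256 = 5256.

5256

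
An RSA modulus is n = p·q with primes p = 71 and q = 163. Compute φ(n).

11340

φ(pq) = (p−1)(q−1) = 70 · 162 = 11340.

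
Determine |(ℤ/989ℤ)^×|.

First factor: 989 = 23 · 43.
φ(23) = 23 − 1 = 22.
φ(43) = 43 − 1 = 42.
φ(989) = 22 × 42 = 924.

924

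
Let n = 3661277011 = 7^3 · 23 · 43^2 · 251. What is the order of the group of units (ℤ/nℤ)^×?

φ(7^3) = 7^3 − 7^2 = 343 − 49 = 294.
φ(23) = 23 − 1 = 22.
φ(43^2) = 43^2 − 43^1 = 1849 − 43 = 1806.
φ(251) = 251 − 1 = 250.
Multiply: 294 · 22 · 1806 · 250 = 2920302000.

2920302000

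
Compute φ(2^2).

φ(4) = 4 · (1 − 1/2)
       = 4 · 1/2 = 2.

2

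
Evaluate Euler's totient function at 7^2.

φ(49) = 49 · (1 − 1/7)
       = 49 · 6/7 = 42.

42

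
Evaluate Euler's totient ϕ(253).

Prime factorization: 253 = 11 · 23.
φ(11) = 11 − 1 = 10.
φ(23) = 23 − 1 = 22.
Multiply: 10 · 22 = 220.

220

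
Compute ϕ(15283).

13440

Factor 15283: 15283 = 17 * 29 * 31.
φ(15283) = 15283 · (1 − 1/17) · (1 − 1/29) · (1 − 1/31)
       = 15283 · 13440/15283 = 13440.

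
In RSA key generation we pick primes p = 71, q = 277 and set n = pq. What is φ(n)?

φ(71) = 71 − 1 = 70.
φ(277) = 277 − 1 = 276.
Since φ is multiplicative, φ(19667) = 70 · 276 = 19320.

19320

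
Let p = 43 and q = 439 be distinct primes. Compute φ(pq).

For distinct primes, φ(pq) = (p−1)(q−1) = 42 × 438 = 18396.

18396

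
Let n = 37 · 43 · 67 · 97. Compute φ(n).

φ(10339909) = 10339909 · (1 − 1/37) · (1 − 1/43) · (1 − 1/67) · (1 − 1/97)
       = 10339909 · 9580032/10339909 = 9580032.

9580032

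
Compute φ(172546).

172546 = 2 × 11**2 × 23 × 31.
φ(2) = 2 − 1 = 1.
φ(11^2) = 11^1·(11−1) = 11·10 = 110.
φ(23) = 23 − 1 = 22.
φ(31) = 31 − 1 = 30.
Since φ is multiplicative, φ(172546) = 1 · 110 · 22 · 30 = 72600.

72600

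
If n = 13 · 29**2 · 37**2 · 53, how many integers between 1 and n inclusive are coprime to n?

674908416

φ(793265681) = 793265681 · (1 − 1/13) · (1 − 1/29) · (1 − 1/37) · (1 − 1/53)
       = 793265681 · 628992/739297 = 674908416.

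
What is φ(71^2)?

φ(71^2) = 71^1·(71−1) = 71·70 = 4970.

4970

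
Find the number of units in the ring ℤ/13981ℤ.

12000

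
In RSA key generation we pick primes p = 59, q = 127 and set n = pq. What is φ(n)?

φ(59) = 59 − 1 = 58.
φ(127) = 127 − 1 = 126.
Since φ is multiplicative, φ(7493) = 58 · 126 = 7308.

7308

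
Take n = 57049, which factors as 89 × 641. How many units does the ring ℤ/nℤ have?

φ(89) = 89 − 1 = 88.
φ(641) = 641 − 1 = 640.
Since φ is multiplicative, φ(57049) = 88 · 640 = 56320.

56320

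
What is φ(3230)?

3230 = 2 * 5 * 17 * 19.
φ(2) = 2 − 1 = 1.
φ(5) = 5 − 1 = 4.
φ(17) = 17 − 1 = 16.
φ(19) = 19 − 1 = 18.
Multiply: 1 · 4 · 16 · 18 = 1152.

1152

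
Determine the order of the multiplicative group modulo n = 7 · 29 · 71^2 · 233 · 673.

130173603840

φ(160466256307) = 160466256307 · (1 − 1/7) · (1 − 1/29) · (1 − 1/71) · (1 − 1/233) · (1 − 1/673)
       = 160466256307 · 1833431040/2260088117 = 130173603840.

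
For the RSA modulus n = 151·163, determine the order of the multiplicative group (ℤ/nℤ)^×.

24300

For distinct primes, φ(pq) = (p−1)(q−1) = 150 × 162 = 24300.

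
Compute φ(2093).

1584

2093 = 7 · 13 · 23.
φ(2093) = 2093 · (1 − 1/7) · (1 − 1/13) · (1 − 1/23)
       = 2093 · 1584/2093 = 1584.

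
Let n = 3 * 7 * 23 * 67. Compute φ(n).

17424

φ(32361) = 32361 · (1 − 1/3) · (1 − 1/7) · (1 − 1/23) · (1 − 1/67)
       = 32361 · 17424/32361 = 17424.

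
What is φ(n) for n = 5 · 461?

φ(2305) = 2305 · (1 − 1/5) · (1 − 1/461)
       = 2305 · 1840/2305 = 1840.

1840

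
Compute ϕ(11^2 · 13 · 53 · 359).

φ(11^2) = 11^1·(11−1) = 11·10 = 110.
φ(13) = 13 − 1 = 12.
φ(53) = 53 − 1 = 52.
φ(359) = 359 − 1 = 358.
φ(29929471) = 110 × 12 × 52 × 358 = 24573120.

24573120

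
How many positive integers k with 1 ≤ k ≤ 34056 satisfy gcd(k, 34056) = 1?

Prime factorization: 34056 = 2^3 * 3^2 * 11 * 43.
φ(34056) = 34056 · (1 − 1/2) · (1 − 1/3) · (1 − 1/11) · (1 − 1/43)
       = 34056 · 840/2838 = 10080.

10080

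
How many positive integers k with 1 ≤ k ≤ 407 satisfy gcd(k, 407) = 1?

407 = 11 · 37.
φ(407) = 407 · (1 − 1/11) · (1 − 1/37)
       = 407 · 360/407 = 360.

360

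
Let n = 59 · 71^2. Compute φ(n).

φ(297419) = 297419 · (1 − 1/59) · (1 − 1/71)
       = 297419 · 4060/4189 = 288260.

288260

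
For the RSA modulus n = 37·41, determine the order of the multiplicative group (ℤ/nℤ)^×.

1440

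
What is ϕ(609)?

336

First factor: 609 = 3 × 7 × 29.
φ(3) = 3 − 1 = 2.
φ(7) = 7 − 1 = 6.
φ(29) = 29 − 1 = 28.
Multiply: 2 · 6 · 28 = 336.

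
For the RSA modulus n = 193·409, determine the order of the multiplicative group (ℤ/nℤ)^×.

78336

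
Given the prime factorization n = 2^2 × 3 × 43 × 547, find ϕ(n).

φ(282252) = 282252 · (1 − 1/2) · (1 − 1/3) · (1 − 1/43) · (1 − 1/547)
       = 282252 · 45864/141126 = 91728.

91728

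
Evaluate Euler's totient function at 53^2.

2756

φ(53^2) = 53^2 − 53^1 = 2809 − 53 = 2756.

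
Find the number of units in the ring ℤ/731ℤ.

672

731 = 17 · 43.
φ(731) = 731 · (1 − 1/17) · (1 − 1/43)
       = 731 · 672/731 = 672.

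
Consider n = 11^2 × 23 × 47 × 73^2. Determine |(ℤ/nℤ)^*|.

585097920

φ(11^2) = 11^2 − 11^1 = 121 − 11 = 110.
φ(23) = 23 − 1 = 22.
φ(47) = 47 − 1 = 46.
φ(73^2) = 73^1·(73−1) = 73·72 = 5256.
Multiply: 110 · 22 · 46 · 5256 = 585097920.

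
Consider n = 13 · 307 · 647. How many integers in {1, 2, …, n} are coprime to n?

φ(13) = 13 − 1 = 12.
φ(307) = 307 − 1 = 306.
φ(647) = 647 − 1 = 646.
Since φ is multiplicative, φ(2582177) = 12 · 306 · 646 = 2372112.

2372112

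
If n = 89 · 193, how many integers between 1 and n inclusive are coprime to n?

16896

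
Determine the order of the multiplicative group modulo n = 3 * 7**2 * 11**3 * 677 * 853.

58539761280

φ(3) = 3 − 1 = 2.
φ(7^2) = 7^1·(7−1) = 7·6 = 42.
φ(11^3) = 11^3 − 11^2 = 1331 − 121 = 1210.
φ(677) = 677 − 1 = 676.
φ(853) = 853 − 1 = 852.
Multiply: 2 · 42 · 1210 · 676 · 852 = 58539761280.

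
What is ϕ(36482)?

First factor: 36482 = 2 · 17 · 29 · 37.
φ(2) = 2 − 1 = 1.
φ(17) = 17 − 1 = 16.
φ(29) = 29 − 1 = 28.
φ(37) = 37 − 1 = 36.
Multiply: 1 · 16 · 28 · 36 = 16128.

16128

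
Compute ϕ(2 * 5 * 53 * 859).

φ(2) = 2 − 1 = 1.
φ(5) = 5 − 1 = 4.
φ(53) = 53 − 1 = 52.
φ(859) = 859 − 1 = 858.
Since φ is multiplicative, φ(455270) = 1 · 4 · 52 · 858 = 178464.

178464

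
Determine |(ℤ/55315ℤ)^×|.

38016

55315 = 5 * 13 * 23 * 37.
φ(5) = 5 − 1 = 4.
φ(13) = 13 − 1 = 12.
φ(23) = 23 − 1 = 22.
φ(37) = 37 − 1 = 36.
Multiply: 4 · 12 · 22 · 36 = 38016.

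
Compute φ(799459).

691200

First factor: 799459 = 17 · 31 · 37 · 41.
φ(799459) = 799459 · (1 − 1/17) · (1 − 1/31) · (1 − 1/37) · (1 − 1/41)
       = 799459 · 691200/799459 = 691200.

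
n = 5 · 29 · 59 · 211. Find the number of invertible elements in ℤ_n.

φ(5) = 5 − 1 = 4.
φ(29) = 29 − 1 = 28.
φ(59) = 59 − 1 = 58.
φ(211) = 211 − 1 = 210.
Since φ is multiplicative, φ(1805105) = 4 · 28 · 58 · 210 = 1364160.

1364160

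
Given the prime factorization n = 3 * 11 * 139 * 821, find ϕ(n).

φ(3) = 3 − 1 = 2.
φ(11) = 11 − 1 = 10.
φ(139) = 139 − 1 = 138.
φ(821) = 821 − 1 = 820.
Since φ is multiplicative, φ(3765927) = 2 · 10 · 138 · 820 = 2263200.

2263200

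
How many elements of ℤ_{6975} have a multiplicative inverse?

Factor 6975: 6975 = 3^2 * 5^2 * 31.
φ(3^2) = 3^2 − 3^1 = 9 − 3 = 6.
φ(5^2) = 5^2 − 5^1 = 25 − 5 = 20.
φ(31) = 31 − 1 = 30.
Multiply: 6 · 20 · 30 = 3600.

3600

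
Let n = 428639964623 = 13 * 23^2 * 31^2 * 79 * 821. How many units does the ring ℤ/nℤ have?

361179561600

φ(13) = 13 − 1 = 12.
φ(23^2) = 23^2 − 23^1 = 529 − 23 = 506.
φ(31^2) = 31^1·(31−1) = 31·30 = 930.
φ(79) = 79 − 1 = 78.
φ(821) = 821 − 1 = 820.
φ(428639964623) = 12 × 506 × 930 × 78 × 820 = 361179561600.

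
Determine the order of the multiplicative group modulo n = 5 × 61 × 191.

φ(58255) = 58255 · (1 − 1/5) · (1 − 1/61) · (1 − 1/191)
       = 58255 · 45600/58255 = 45600.

45600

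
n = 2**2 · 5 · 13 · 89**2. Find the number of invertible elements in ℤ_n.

φ(2059460) = 2059460 · (1 − 1/2) · (1 − 1/5) · (1 − 1/13) · (1 − 1/89)
       = 2059460 · 4224/11570 = 751872.

751872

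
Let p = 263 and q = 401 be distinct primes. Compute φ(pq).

104800

φ(105463) = 105463 · (1 − 1/263) · (1 − 1/401)
       = 105463 · 104800/105463 = 104800.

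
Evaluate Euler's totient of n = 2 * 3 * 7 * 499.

5976

φ(2) = 2 − 1 = 1.
φ(3) = 3 − 1 = 2.
φ(7) = 7 − 1 = 6.
φ(499) = 499 − 1 = 498.
Multiply: 1 · 2 · 6 · 498 = 5976.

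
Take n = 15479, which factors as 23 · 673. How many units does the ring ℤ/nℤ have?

14784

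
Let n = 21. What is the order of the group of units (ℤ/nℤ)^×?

First factor: 21 = 3 * 7.
φ(21) = 21 · (1 − 1/3) · (1 − 1/7)
       = 21 · 12/21 = 12.

12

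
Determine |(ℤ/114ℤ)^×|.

Factor 114: 114 = 2 × 3 × 19.
φ(2) = 2 − 1 = 1.
φ(3) = 3 − 1 = 2.
φ(19) = 19 − 1 = 18.
Multiply: 1 · 2 · 18 = 36.

36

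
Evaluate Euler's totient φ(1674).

540

Prime factorization: 1674 = 2 * 3^3 * 31.
φ(2) = 2 − 1 = 1.
φ(3^3) = 3^2·(3−1) = 9·2 = 18.
φ(31) = 31 − 1 = 30.
Multiply: 1 · 18 · 30 = 540.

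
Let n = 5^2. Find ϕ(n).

φ(5^2) = 5^2 − 5^1 = 25 − 5 = 20.

20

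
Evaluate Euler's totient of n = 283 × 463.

φ(283) = 283 − 1 = 282.
φ(463) = 463 − 1 = 462.
φ(131029) = 282 × 462 = 130284.

130284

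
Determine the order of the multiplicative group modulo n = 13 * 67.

792

φ(13) = 13 − 1 = 12.
φ(67) = 67 − 1 = 66.
Multiply: 12 · 66 = 792.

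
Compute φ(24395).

First factor: 24395 = 5 · 7 · 17 · 41.
φ(5) = 5 − 1 = 4.
φ(7) = 7 − 1 = 6.
φ(17) = 17 − 1 = 16.
φ(41) = 41 − 1 = 40.
Multiply: 4 · 6 · 16 · 40 = 15360.

15360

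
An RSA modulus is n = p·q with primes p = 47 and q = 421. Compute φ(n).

19320

For distinct primes, φ(pq) = (p−1)(q−1) = 46 × 420 = 19320.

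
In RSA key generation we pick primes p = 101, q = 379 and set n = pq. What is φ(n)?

37800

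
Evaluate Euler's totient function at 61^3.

φ(61^3) = 61^2·(61−1) = 3721·60 = 223260.

223260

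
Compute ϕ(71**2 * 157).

775320

φ(71^2) = 71^2 − 71^1 = 5041 − 71 = 4970.
φ(157) = 157 − 1 = 156.
φ(791437) = 4970 × 156 = 775320.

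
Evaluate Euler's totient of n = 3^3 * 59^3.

3634164

φ(3^3) = 3^3 − 3^2 = 27 − 9 = 18.
φ(59^3) = 59^3 − 59^2 = 205379 − 3481 = 201898.
φ(5545233) = 18 × 201898 = 3634164.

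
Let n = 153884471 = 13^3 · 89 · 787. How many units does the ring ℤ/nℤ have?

φ(13^3) = 13^3 − 13^2 = 2197 − 169 = 2028.
φ(89) = 89 − 1 = 88.
φ(787) = 787 − 1 = 786.
Since φ is multiplicative, φ(153884471) = 2028 · 88 · 786 = 140272704.

140272704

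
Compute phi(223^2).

49506

φ(49729) = 49729 · (1 − 1/223)
       = 49729 · 222/223 = 49506.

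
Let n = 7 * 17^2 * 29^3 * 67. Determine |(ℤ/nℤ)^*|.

2536402176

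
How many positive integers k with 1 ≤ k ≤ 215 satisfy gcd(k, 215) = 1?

215 = 5 · 43.
φ(215) = 215 · (1 − 1/5) · (1 − 1/43)
       = 215 · 168/215 = 168.

168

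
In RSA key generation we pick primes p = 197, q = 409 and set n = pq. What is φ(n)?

79968

φ(pq) = (p−1)(q−1) = 196 · 408 = 79968.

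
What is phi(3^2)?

6

φ(9) = 9 · (1 − 1/3)
       = 9 · 2/3 = 6.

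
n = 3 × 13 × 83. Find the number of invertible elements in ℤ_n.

1968

φ(3237) = 3237 · (1 − 1/3) · (1 − 1/13) · (1 − 1/83)
       = 3237 · 1968/3237 = 1968.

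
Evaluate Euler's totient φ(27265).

First factor: 27265 = 5 · 7 · 19 · 41.
φ(27265) = 27265 · (1 − 1/5) · (1 − 1/7) · (1 − 1/19) · (1 − 1/41)
       = 27265 · 17280/27265 = 17280.

17280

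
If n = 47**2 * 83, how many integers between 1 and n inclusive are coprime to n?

177284

φ(47^2) = 47^1·(47−1) = 47·46 = 2162.
φ(83) = 83 − 1 = 82.
Multiply: 2162 · 82 = 177284.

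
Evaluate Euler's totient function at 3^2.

6

φ(9) = 9 · (1 − 1/3)
       = 9 · 2/3 = 6.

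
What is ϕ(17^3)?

φ(4913) = 4913 · (1 − 1/17)
       = 4913 · 16/17 = 4624.

4624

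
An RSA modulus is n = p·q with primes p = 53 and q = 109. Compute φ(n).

5616

For distinct primes, φ(pq) = (p−1)(q−1) = 52 × 108 = 5616.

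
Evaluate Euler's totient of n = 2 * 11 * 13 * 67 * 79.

617760

φ(2) = 2 − 1 = 1.
φ(11) = 11 − 1 = 10.
φ(13) = 13 − 1 = 12.
φ(67) = 67 − 1 = 66.
φ(79) = 79 − 1 = 78.
Multiply: 1 · 10 · 12 · 66 · 78 = 617760.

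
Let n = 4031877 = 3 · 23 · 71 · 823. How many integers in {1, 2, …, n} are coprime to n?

φ(3) = 3 − 1 = 2.
φ(23) = 23 − 1 = 22.
φ(71) = 71 − 1 = 70.
φ(823) = 823 − 1 = 822.
Multiply: 2 · 22 · 70 · 822 = 2531760.

2531760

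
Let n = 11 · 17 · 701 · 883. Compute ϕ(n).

φ(115749821) = 115749821 · (1 − 1/11) · (1 − 1/17) · (1 − 1/701) · (1 − 1/883)
       = 115749821 · 98784000/115749821 = 98784000.

98784000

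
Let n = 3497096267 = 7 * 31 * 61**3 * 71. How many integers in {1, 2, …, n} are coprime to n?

2813076000

φ(7) = 7 − 1 = 6.
φ(31) = 31 − 1 = 30.
φ(61^3) = 61^2·(61−1) = 3721·60 = 223260.
φ(71) = 71 − 1 = 70.
φ(3497096267) = 6 × 30 × 223260 × 70 = 2813076000.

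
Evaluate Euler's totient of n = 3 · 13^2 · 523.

φ(265161) = 265161 · (1 − 1/3) · (1 − 1/13) · (1 − 1/523)
       = 265161 · 12528/20397 = 162864.

162864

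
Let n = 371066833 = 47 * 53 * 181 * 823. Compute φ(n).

φ(371066833) = 371066833 · (1 − 1/47) · (1 − 1/53) · (1 − 1/181) · (1 − 1/823)
       = 371066833 · 353920320/371066833 = 353920320.

353920320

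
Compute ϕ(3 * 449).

φ(1347) = 1347 · (1 − 1/3) · (1 − 1/449)
       = 1347 · 896/1347 = 896.

896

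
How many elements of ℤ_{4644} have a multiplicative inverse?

1512

Prime factorization: 4644 = 2^2 · 3^3 · 43.
φ(2^2) = 2^2 − 2^1 = 4 − 2 = 2.
φ(3^3) = 3^3 − 3^2 = 27 − 9 = 18.
φ(43) = 43 − 1 = 42.
Multiply: 2 · 18 · 42 = 1512.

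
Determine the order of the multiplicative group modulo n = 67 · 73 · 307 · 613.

φ(67) = 67 − 1 = 66.
φ(73) = 73 − 1 = 72.
φ(307) = 307 − 1 = 306.
φ(613) = 613 − 1 = 612.
φ(920442181) = 66 × 72 × 306 × 612 = 889916544.

889916544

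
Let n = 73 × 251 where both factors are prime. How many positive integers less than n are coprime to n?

18000

φ(pq) = (p−1)(q−1) = 72 · 250 = 18000.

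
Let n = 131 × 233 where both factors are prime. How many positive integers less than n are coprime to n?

30160

φ(131) = 131 − 1 = 130.
φ(233) = 233 − 1 = 232.
Multiply: 130 · 232 = 30160.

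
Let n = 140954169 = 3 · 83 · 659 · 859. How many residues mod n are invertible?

φ(3) = 3 − 1 = 2.
φ(83) = 83 − 1 = 82.
φ(659) = 659 − 1 = 658.
φ(859) = 859 − 1 = 858.
Multiply: 2 · 82 · 658 · 858 = 92588496.

92588496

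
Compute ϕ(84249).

47520

84249 = 3**2 * 11 * 23 * 37.
φ(3^2) = 3^2 − 3^1 = 9 − 3 = 6.
φ(11) = 11 − 1 = 10.
φ(23) = 23 − 1 = 22.
φ(37) = 37 − 1 = 36.
φ(84249) = 6 × 10 × 22 × 36 = 47520.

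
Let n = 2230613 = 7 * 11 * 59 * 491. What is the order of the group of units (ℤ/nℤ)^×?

1705200

φ(7) = 7 − 1 = 6.
φ(11) = 11 − 1 = 10.
φ(59) = 59 − 1 = 58.
φ(491) = 491 − 1 = 490.
Since φ is multiplicative, φ(2230613) = 6 · 10 · 58 · 490 = 1705200.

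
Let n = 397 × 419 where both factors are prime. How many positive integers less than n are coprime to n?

φ(397) = 397 − 1 = 396.
φ(419) = 419 − 1 = 418.
φ(166343) = 396 × 418 = 165528.

165528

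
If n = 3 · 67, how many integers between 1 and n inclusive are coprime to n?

132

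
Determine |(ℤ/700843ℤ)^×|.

567840

700843 = 11 · 13**3 · 29.
φ(700843) = 700843 · (1 − 1/11) · (1 − 1/13) · (1 − 1/29)
       = 700843 · 3360/4147 = 567840.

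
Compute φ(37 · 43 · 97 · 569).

82446336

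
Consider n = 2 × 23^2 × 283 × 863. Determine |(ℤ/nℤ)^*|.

123000504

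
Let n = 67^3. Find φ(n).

φ(67^3) = 67^2·(67−1) = 4489·66 = 296274.

296274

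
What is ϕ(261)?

Prime factorization: 261 = 3**2 * 29.
φ(261) = 261 · (1 − 1/3) · (1 − 1/29)
       = 261 · 56/87 = 168.

168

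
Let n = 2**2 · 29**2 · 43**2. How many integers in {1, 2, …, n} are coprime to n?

2932944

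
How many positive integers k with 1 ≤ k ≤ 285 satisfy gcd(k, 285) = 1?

144

First factor: 285 = 3 * 5 * 19.
φ(3) = 3 − 1 = 2.
φ(5) = 5 − 1 = 4.
φ(19) = 19 − 1 = 18.
Multiply: 2 · 4 · 18 = 144.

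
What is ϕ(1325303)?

1016064

First factor: 1325303 = 7^2 × 17 × 37 × 43.
φ(1325303) = 1325303 · (1 − 1/7) · (1 − 1/17) · (1 − 1/37) · (1 − 1/43)
       = 1325303 · 145152/189329 = 1016064.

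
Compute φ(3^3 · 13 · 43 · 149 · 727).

974768256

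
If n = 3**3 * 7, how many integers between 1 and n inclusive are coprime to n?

φ(189) = 189 · (1 − 1/3) · (1 − 1/7)
       = 189 · 12/21 = 108.

108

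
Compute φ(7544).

3520

7544 = 2^3 · 23 · 41.
φ(2^3) = 2^3 − 2^2 = 8 − 4 = 4.
φ(23) = 23 − 1 = 22.
φ(41) = 41 − 1 = 40.
Multiply: 4 · 22 · 40 = 3520.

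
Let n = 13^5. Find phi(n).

342732

φ(371293) = 371293 · (1 − 1/13)
       = 371293 · 12/13 = 342732.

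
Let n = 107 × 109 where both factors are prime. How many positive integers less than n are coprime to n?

11448

φ(11663) = 11663 · (1 − 1/107) · (1 − 1/109)
       = 11663 · 11448/11663 = 11448.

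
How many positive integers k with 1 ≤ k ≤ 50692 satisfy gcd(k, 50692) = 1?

22176

50692 = 2^2 · 19 · 23 · 29.
φ(2^2) = 2^2 − 2^1 = 4 − 2 = 2.
φ(19) = 19 − 1 = 18.
φ(23) = 23 − 1 = 22.
φ(29) = 29 − 1 = 28.
φ(50692) = 2 × 18 × 22 × 28 = 22176.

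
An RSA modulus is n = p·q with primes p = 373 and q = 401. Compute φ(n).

148800

φ(149573) = 149573 · (1 − 1/373) · (1 − 1/401)
       = 149573 · 148800/149573 = 148800.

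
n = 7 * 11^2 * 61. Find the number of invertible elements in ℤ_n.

39600

φ(51667) = 51667 · (1 − 1/7) · (1 − 1/11) · (1 − 1/61)
       = 51667 · 3600/4697 = 39600.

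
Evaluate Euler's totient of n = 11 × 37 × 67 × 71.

1663200

φ(1936099) = 1936099 · (1 − 1/11) · (1 − 1/37) · (1 − 1/67) · (1 − 1/71)
       = 1936099 · 1663200/1936099 = 1663200.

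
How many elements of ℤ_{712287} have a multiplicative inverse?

427680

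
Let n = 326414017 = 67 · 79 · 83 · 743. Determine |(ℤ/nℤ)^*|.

313224912

φ(67) = 67 − 1 = 66.
φ(79) = 79 − 1 = 78.
φ(83) = 83 − 1 = 82.
φ(743) = 743 − 1 = 742.
Multiply: 66 · 78 · 82 · 742 = 313224912.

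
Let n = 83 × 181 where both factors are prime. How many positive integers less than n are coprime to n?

φ(pq) = (p−1)(q−1) = 82 · 180 = 14760.

14760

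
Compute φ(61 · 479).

28680

φ(29219) = 29219 · (1 − 1/61) · (1 − 1/479)
       = 29219 · 28680/29219 = 28680.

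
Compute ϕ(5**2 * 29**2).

16240

φ(21025) = 21025 · (1 − 1/5) · (1 − 1/29)
       = 21025 · 112/145 = 16240.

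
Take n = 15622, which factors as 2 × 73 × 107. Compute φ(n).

7632

φ(15622) = 15622 · (1 − 1/2) · (1 − 1/73) · (1 − 1/107)
       = 15622 · 7632/15622 = 7632.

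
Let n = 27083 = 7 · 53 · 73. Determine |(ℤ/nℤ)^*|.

φ(7) = 7 − 1 = 6.
φ(53) = 53 − 1 = 52.
φ(73) = 73 − 1 = 72.
φ(27083) = 6 × 52 × 72 = 22464.

22464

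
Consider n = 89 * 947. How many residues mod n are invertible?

φ(89) = 89 − 1 = 88.
φ(947) = 947 − 1 = 946.
Multiply: 88 · 946 = 83248.

83248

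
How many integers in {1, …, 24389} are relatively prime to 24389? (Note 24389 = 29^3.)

φ(24389) = 24389 · (1 − 1/29)
       = 24389 · 28/29 = 23548.

23548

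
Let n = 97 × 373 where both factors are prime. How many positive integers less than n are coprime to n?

35712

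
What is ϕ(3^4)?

54

φ(81) = 81 · (1 − 1/3)
       = 81 · 2/3 = 54.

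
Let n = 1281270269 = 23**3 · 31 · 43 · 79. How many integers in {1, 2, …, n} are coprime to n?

1143782640

φ(23^3) = 23^2·(23−1) = 529·22 = 11638.
φ(31) = 31 − 1 = 30.
φ(43) = 43 − 1 = 42.
φ(79) = 79 − 1 = 78.
Multiply: 11638 · 30 · 42 · 78 = 1143782640.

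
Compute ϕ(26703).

16632

First factor: 26703 = 3**3 × 23 × 43.
φ(3^3) = 3^3 − 3^2 = 27 − 9 = 18.
φ(23) = 23 − 1 = 22.
φ(43) = 43 − 1 = 42.
φ(26703) = 18 × 22 × 42 = 16632.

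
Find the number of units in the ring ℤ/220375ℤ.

First factor: 220375 = 5^3 · 41 · 43.
φ(5^3) = 5^2·(5−1) = 25·4 = 100.
φ(41) = 41 − 1 = 40.
φ(43) = 43 − 1 = 42.
Multiply: 100 · 40 · 42 = 168000.

168000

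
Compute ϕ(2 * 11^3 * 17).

φ(2) = 2 − 1 = 1.
φ(11^3) = 11^3 − 11^2 = 1331 − 121 = 1210.
φ(17) = 17 − 1 = 16.
φ(45254) = 1 × 1210 × 16 = 19360.

19360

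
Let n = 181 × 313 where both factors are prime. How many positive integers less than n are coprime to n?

56160

φ(56653) = 56653 · (1 − 1/181) · (1 − 1/313)
       = 56653 · 56160/56653 = 56160.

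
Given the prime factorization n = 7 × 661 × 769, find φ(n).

3041280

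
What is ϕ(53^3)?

φ(148877) = 148877 · (1 − 1/53)
       = 148877 · 52/53 = 146068.

146068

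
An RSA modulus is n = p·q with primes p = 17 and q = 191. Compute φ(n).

φ(17) = 17 − 1 = 16.
φ(191) = 191 − 1 = 190.
φ(3247) = 16 × 190 = 3040.

3040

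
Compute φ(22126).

First factor: 22126 = 2 × 13 × 23 × 37.
φ(2) = 2 − 1 = 1.
φ(13) = 13 − 1 = 12.
φ(23) = 23 − 1 = 22.
φ(37) = 37 − 1 = 36.
Since φ is multiplicative, φ(22126) = 1 · 12 · 22 · 36 = 9504.

9504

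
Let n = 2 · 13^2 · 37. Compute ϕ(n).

φ(12506) = 12506 · (1 − 1/2) · (1 − 1/13) · (1 − 1/37)
       = 12506 · 432/962 = 5616.

5616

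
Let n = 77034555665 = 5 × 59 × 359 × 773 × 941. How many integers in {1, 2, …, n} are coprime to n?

60272078080

φ(77034555665) = 77034555665 · (1 − 1/5) · (1 − 1/59) · (1 − 1/359) · (1 − 1/773) · (1 − 1/941)
       = 77034555665 · 60272078080/77034555665 = 60272078080.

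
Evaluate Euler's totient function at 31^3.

28830

φ(29791) = 29791 · (1 − 1/31)
       = 29791 · 30/31 = 28830.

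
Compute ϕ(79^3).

486798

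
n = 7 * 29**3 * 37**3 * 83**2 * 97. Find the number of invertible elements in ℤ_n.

4549612455585792

φ(7) = 7 − 1 = 6.
φ(29^3) = 29^3 − 29^2 = 24389 − 841 = 23548.
φ(37^3) = 37^3 − 37^2 = 50653 − 1369 = 49284.
φ(83^2) = 83^2 − 83^1 = 6889 − 83 = 6806.
φ(97) = 97 − 1 = 96.
φ(5778633153775727) = 6 × 23548 × 49284 × 6806 × 96 = 4549612455585792.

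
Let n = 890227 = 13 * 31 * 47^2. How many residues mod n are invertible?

778320

φ(13) = 13 − 1 = 12.
φ(31) = 31 − 1 = 30.
φ(47^2) = 47^2 − 47^1 = 2209 − 47 = 2162.
φ(890227) = 12 × 30 × 2162 = 778320.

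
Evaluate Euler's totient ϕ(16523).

Prime factorization: 16523 = 13 · 31 · 41.
φ(13) = 13 − 1 = 12.
φ(31) = 31 − 1 = 30.
φ(41) = 41 − 1 = 40.
Multiply: 12 · 30 · 40 = 14400.

14400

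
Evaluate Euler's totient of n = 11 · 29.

280

φ(11) = 11 − 1 = 10.
φ(29) = 29 − 1 = 28.
φ(319) = 10 × 28 = 280.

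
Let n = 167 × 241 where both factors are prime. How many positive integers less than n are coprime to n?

φ(pq) = (p−1)(q−1) = 166 · 240 = 39840.

39840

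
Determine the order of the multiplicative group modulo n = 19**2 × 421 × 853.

φ(129639793) = 129639793 · (1 − 1/19) · (1 − 1/421) · (1 − 1/853)
       = 129639793 · 6441120/6823147 = 122381280.

122381280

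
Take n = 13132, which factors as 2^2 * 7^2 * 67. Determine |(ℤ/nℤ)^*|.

5544

φ(2^2) = 2^2 − 2^1 = 4 − 2 = 2.
φ(7^2) = 7^2 − 7^1 = 49 − 7 = 42.
φ(67) = 67 − 1 = 66.
φ(13132) = 2 × 42 × 66 = 5544.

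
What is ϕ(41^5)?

φ(41^5) = 41^4·(41−1) = 2825761·40 = 113030440.

113030440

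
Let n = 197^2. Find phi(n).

38612

φ(38809) = 38809 · (1 − 1/197)
       = 38809 · 196/197 = 38612.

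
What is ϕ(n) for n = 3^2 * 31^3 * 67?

11416680

φ(17963973) = 17963973 · (1 − 1/3) · (1 − 1/31) · (1 − 1/67)
       = 17963973 · 3960/6231 = 11416680.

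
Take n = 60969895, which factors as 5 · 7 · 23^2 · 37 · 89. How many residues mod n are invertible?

φ(5) = 5 − 1 = 4.
φ(7) = 7 − 1 = 6.
φ(23^2) = 23^2 − 23^1 = 529 − 23 = 506.
φ(37) = 37 − 1 = 36.
φ(89) = 89 − 1 = 88.
Multiply: 4 · 6 · 506 · 36 · 88 = 38472192.

38472192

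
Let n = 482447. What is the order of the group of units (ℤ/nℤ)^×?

482447 = 7 · 41^3.
φ(7) = 7 − 1 = 6.
φ(41^3) = 41^2·(41−1) = 1681·40 = 67240.
φ(482447) = 6 × 67240 = 403440.

403440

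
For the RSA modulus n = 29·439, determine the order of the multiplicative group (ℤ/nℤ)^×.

φ(pq) = (p−1)(q−1) = 28 · 438 = 12264.

12264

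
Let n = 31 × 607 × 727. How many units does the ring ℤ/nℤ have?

φ(13679959) = 13679959 · (1 − 1/31) · (1 − 1/607) · (1 − 1/727)
       = 13679959 · 13198680/13679959 = 13198680.

13198680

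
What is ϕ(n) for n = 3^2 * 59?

φ(3^2) = 3^1·(3−1) = 3·2 = 6.
φ(59) = 59 − 1 = 58.
φ(531) = 6 × 58 = 348.

348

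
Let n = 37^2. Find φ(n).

φ(37^2) = 37^1·(37−1) = 37·36 = 1332.

1332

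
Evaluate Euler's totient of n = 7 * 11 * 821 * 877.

43099200

φ(55441309) = 55441309 · (1 − 1/7) · (1 − 1/11) · (1 − 1/821) · (1 − 1/877)
       = 55441309 · 43099200/55441309 = 43099200.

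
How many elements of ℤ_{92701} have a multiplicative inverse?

69120

92701 = 7 × 17 × 19 × 41.
φ(7) = 7 − 1 = 6.
φ(17) = 17 − 1 = 16.
φ(19) = 19 − 1 = 18.
φ(41) = 41 − 1 = 40.
Multiply: 6 · 16 · 18 · 40 = 69120.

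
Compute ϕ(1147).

Factor 1147: 1147 = 31 * 37.
φ(1147) = 1147 · (1 − 1/31) · (1 − 1/37)
       = 1147 · 1080/1147 = 1080.

1080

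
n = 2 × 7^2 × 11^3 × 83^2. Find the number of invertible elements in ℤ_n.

345880920

φ(898587382) = 898587382 · (1 − 1/2) · (1 − 1/7) · (1 − 1/11) · (1 − 1/83)
       = 898587382 · 4920/12782 = 345880920.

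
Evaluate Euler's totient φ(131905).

Factor 131905: 131905 = 5 · 23 · 31 · 37.
φ(131905) = 131905 · (1 − 1/5) · (1 − 1/23) · (1 − 1/31) · (1 − 1/37)
       = 131905 · 95040/131905 = 95040.

95040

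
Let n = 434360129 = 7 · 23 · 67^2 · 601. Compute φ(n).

350222400

φ(7) = 7 − 1 = 6.
φ(23) = 23 − 1 = 22.
φ(67^2) = 67^1·(67−1) = 67·66 = 4422.
φ(601) = 601 − 1 = 600.
Since φ is multiplicative, φ(434360129) = 6 · 22 · 4422 · 600 = 350222400.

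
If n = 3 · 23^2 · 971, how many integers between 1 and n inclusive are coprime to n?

981640

φ(3) = 3 − 1 = 2.
φ(23^2) = 23^2 − 23^1 = 529 − 23 = 506.
φ(971) = 971 − 1 = 970.
Multiply: 2 · 506 · 970 = 981640.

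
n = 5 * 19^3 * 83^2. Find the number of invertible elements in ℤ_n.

φ(5) = 5 − 1 = 4.
φ(19^3) = 19^2·(19−1) = 361·18 = 6498.
φ(83^2) = 83^2 − 83^1 = 6889 − 83 = 6806.
Multiply: 4 · 6498 · 6806 = 176901552.

176901552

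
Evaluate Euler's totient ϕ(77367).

46080

Prime factorization: 77367 = 3 · 17 · 37 · 41.
φ(3) = 3 − 1 = 2.
φ(17) = 17 − 1 = 16.
φ(37) = 37 − 1 = 36.
φ(41) = 41 − 1 = 40.
φ(77367) = 2 × 16 × 36 × 40 = 46080.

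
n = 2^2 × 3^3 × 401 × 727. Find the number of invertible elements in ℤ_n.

φ(2^2) = 2^1·(2−1) = 2·1 = 2.
φ(3^3) = 3^2·(3−1) = 9·2 = 18.
φ(401) = 401 − 1 = 400.
φ(727) = 727 − 1 = 726.
Since φ is multiplicative, φ(31484916) = 2 · 18 · 400 · 726 = 10454400.

10454400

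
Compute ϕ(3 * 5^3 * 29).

5600

φ(3) = 3 − 1 = 2.
φ(5^3) = 5^3 − 5^2 = 125 − 25 = 100.
φ(29) = 29 − 1 = 28.
Since φ is multiplicative, φ(10875) = 2 · 100 · 28 = 5600.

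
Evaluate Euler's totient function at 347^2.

φ(347^2) = 347^1·(347−1) = 347·346 = 120062.

120062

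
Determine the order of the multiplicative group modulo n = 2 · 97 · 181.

17280

φ(2) = 2 − 1 = 1.
φ(97) = 97 − 1 = 96.
φ(181) = 181 − 1 = 180.
Since φ is multiplicative, φ(35114) = 1 · 96 · 180 = 17280.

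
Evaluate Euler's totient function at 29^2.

φ(841) = 841 · (1 − 1/29)
       = 841 · 28/29 = 812.

812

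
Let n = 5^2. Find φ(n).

φ(5^2) = 5^1·(5−1) = 5·4 = 20.

20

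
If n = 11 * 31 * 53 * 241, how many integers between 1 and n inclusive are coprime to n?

φ(4355593) = 4355593 · (1 − 1/11) · (1 − 1/31) · (1 − 1/53) · (1 − 1/241)
       = 4355593 · 3744000/4355593 = 3744000.

3744000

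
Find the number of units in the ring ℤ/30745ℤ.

Prime factorization: 30745 = 5 × 11 × 13 × 43.
φ(30745) = 30745 · (1 − 1/5) · (1 − 1/11) · (1 − 1/13) · (1 − 1/43)
       = 30745 · 20160/30745 = 20160.

20160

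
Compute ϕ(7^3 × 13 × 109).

381024

φ(7^3) = 7^2·(7−1) = 49·6 = 294.
φ(13) = 13 − 1 = 12.
φ(109) = 109 − 1 = 108.
φ(486031) = 294 × 12 × 108 = 381024.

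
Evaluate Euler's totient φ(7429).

6336

First factor: 7429 = 17 · 19 · 23.
φ(7429) = 7429 · (1 − 1/17) · (1 − 1/19) · (1 − 1/23)
       = 7429 · 6336/7429 = 6336.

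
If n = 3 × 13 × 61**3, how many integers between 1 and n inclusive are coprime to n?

φ(3) = 3 − 1 = 2.
φ(13) = 13 − 1 = 12.
φ(61^3) = 61^3 − 61^2 = 226981 − 3721 = 223260.
Multiply: 2 · 12 · 223260 = 5358240.

5358240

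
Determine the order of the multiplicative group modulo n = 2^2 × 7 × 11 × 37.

φ(2^2) = 2^1·(2−1) = 2·1 = 2.
φ(7) = 7 − 1 = 6.
φ(11) = 11 − 1 = 10.
φ(37) = 37 − 1 = 36.
Multiply: 2 · 6 · 10 · 36 = 4320.

4320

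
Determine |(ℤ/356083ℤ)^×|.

Factor 356083: 356083 = 7^2 · 13^2 · 43.
φ(7^2) = 7^1·(7−1) = 7·6 = 42.
φ(13^2) = 13^1·(13−1) = 13·12 = 156.
φ(43) = 43 − 1 = 42.
Since φ is multiplicative, φ(356083) = 42 · 156 · 42 = 275184.

275184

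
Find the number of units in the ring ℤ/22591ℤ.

20160

22591 = 19 · 29 · 41.
φ(22591) = 22591 · (1 − 1/19) · (1 − 1/29) · (1 − 1/41)
       = 22591 · 20160/22591 = 20160.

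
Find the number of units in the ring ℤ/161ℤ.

132

First factor: 161 = 7 · 23.
φ(7) = 7 − 1 = 6.
φ(23) = 23 − 1 = 22.
φ(161) = 6 × 22 = 132.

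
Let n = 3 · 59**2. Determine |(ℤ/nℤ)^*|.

φ(10443) = 10443 · (1 − 1/3) · (1 − 1/59)
       = 10443 · 116/177 = 6844.

6844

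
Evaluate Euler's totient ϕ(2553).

1584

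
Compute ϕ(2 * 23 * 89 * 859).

φ(3516746) = 3516746 · (1 − 1/2) · (1 − 1/23) · (1 − 1/89) · (1 − 1/859)
       = 3516746 · 1661088/3516746 = 1661088.

1661088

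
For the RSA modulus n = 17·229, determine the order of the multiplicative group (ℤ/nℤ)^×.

φ(3893) = 3893 · (1 − 1/17) · (1 − 1/229)
       = 3893 · 3648/3893 = 3648.

3648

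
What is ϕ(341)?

300

First factor: 341 = 11 · 31.
φ(11) = 11 − 1 = 10.
φ(31) = 31 − 1 = 30.
Multiply: 10 · 30 = 300.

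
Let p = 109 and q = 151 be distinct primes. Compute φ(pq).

16200

φ(pq) = (p−1)(q−1) = 108 · 150 = 16200.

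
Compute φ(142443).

72576

Factor 142443: 142443 = 3**2 * 7**2 * 17 * 19.
φ(3^2) = 3^1·(3−1) = 3·2 = 6.
φ(7^2) = 7^2 − 7^1 = 49 − 7 = 42.
φ(17) = 17 − 1 = 16.
φ(19) = 19 − 1 = 18.
Since φ is multiplicative, φ(142443) = 6 · 42 · 16 · 18 = 72576.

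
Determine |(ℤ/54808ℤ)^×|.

23040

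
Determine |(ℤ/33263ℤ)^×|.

Factor 33263: 33263 = 29 · 31 · 37.
φ(33263) = 33263 · (1 − 1/29) · (1 − 1/31) · (1 − 1/37)
       = 33263 · 30240/33263 = 30240.

30240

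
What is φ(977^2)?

953552

φ(954529) = 954529 · (1 − 1/977)
       = 954529 · 976/977 = 953552.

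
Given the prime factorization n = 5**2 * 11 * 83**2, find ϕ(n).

φ(1894475) = 1894475 · (1 − 1/5) · (1 − 1/11) · (1 − 1/83)
       = 1894475 · 3280/4565 = 1361200.

1361200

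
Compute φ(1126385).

First factor: 1126385 = 5 * 13**2 * 31 * 43.
φ(1126385) = 1126385 · (1 − 1/5) · (1 − 1/13) · (1 − 1/31) · (1 − 1/43)
       = 1126385 · 60480/86645 = 786240.

786240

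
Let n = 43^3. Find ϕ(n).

77658

φ(79507) = 79507 · (1 − 1/43)
       = 79507 · 42/43 = 77658.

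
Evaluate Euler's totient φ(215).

168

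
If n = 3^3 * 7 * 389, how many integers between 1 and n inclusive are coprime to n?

41904

φ(73521) = 73521 · (1 − 1/3) · (1 − 1/7) · (1 − 1/389)
       = 73521 · 4656/8169 = 41904.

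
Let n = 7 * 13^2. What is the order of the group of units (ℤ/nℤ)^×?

936

φ(1183) = 1183 · (1 − 1/7) · (1 − 1/13)
       = 1183 · 72/91 = 936.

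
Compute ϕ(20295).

9600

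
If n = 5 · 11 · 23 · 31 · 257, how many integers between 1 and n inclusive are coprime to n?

6758400

φ(10078255) = 10078255 · (1 − 1/5) · (1 − 1/11) · (1 − 1/23) · (1 − 1/31) · (1 − 1/257)
       = 10078255 · 6758400/10078255 = 6758400.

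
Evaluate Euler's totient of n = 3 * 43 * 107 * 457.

4060224

φ(3) = 3 − 1 = 2.
φ(43) = 43 − 1 = 42.
φ(107) = 107 − 1 = 106.
φ(457) = 457 − 1 = 456.
Since φ is multiplicative, φ(6307971) = 2 · 42 · 106 · 456 = 4060224.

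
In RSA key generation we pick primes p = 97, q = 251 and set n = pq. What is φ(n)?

24000

φ(24347) = 24347 · (1 − 1/97) · (1 − 1/251)
       = 24347 · 24000/24347 = 24000.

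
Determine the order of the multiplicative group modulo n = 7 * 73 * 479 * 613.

126375552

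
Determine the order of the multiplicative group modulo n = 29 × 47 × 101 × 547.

70324800

φ(29) = 29 − 1 = 28.
φ(47) = 47 − 1 = 46.
φ(101) = 101 − 1 = 100.
φ(547) = 547 − 1 = 546.
Multiply: 28 · 46 · 100 · 546 = 70324800.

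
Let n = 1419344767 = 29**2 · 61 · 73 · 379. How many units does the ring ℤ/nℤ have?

φ(29^2) = 29^2 − 29^1 = 841 − 29 = 812.
φ(61) = 61 − 1 = 60.
φ(73) = 73 − 1 = 72.
φ(379) = 379 − 1 = 378.
φ(1419344767) = 812 × 60 × 72 × 378 = 1325963520.

1325963520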